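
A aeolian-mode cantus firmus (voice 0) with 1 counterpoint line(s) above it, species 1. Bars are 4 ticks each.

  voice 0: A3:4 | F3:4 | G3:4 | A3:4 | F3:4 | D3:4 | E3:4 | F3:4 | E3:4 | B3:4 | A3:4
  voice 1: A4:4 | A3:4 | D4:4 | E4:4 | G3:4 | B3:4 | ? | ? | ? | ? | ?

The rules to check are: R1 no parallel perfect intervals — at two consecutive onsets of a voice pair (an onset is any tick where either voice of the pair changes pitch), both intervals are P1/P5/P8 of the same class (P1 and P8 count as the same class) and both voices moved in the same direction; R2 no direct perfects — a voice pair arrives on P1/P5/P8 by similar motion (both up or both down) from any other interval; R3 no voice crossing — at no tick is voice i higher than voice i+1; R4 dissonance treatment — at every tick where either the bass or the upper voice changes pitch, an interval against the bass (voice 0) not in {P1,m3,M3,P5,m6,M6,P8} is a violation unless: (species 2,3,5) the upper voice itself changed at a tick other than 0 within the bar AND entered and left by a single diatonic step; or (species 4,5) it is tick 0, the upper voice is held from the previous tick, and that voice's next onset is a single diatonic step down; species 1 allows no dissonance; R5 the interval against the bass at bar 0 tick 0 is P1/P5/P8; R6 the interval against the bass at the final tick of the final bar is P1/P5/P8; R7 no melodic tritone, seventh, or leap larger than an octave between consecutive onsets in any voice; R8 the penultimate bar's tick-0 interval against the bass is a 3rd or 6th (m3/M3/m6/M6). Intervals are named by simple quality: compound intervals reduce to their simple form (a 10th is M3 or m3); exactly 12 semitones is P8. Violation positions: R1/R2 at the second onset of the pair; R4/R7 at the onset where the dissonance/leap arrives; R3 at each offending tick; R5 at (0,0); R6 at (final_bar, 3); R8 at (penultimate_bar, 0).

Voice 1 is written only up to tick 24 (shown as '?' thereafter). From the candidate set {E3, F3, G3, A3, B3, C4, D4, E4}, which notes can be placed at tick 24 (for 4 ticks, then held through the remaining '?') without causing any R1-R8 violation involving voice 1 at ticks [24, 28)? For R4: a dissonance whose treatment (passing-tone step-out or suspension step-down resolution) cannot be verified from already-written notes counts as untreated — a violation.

{B3, C4, E3, G3}

E3: legal
F3: violates R4,R7
G3: legal
A3: violates R4
B3: legal
C4: legal
D4: violates R4
E4: violates R2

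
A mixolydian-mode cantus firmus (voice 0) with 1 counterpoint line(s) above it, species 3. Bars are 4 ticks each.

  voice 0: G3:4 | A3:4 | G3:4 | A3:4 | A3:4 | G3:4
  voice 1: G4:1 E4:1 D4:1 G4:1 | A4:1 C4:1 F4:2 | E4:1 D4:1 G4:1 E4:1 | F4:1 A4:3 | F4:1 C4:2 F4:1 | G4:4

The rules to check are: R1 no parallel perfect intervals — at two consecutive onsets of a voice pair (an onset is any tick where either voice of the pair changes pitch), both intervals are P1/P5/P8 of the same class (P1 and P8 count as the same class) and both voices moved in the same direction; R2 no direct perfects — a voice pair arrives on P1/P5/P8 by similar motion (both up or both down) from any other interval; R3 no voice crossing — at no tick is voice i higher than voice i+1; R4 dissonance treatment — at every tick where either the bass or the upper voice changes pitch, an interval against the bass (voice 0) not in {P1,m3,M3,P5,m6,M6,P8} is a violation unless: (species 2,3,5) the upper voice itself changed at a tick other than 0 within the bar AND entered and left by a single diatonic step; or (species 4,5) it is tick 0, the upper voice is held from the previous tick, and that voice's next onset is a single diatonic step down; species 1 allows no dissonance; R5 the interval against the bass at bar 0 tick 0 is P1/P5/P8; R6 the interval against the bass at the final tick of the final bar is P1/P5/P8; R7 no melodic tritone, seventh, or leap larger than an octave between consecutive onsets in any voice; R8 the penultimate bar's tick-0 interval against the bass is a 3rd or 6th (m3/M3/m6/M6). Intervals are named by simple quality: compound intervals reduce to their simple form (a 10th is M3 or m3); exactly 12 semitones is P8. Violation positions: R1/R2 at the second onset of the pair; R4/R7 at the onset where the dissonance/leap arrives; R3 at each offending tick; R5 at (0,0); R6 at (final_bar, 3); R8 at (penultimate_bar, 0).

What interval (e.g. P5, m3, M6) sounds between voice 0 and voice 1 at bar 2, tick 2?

P8

voice 0=G3 voice 1=G4 -> P8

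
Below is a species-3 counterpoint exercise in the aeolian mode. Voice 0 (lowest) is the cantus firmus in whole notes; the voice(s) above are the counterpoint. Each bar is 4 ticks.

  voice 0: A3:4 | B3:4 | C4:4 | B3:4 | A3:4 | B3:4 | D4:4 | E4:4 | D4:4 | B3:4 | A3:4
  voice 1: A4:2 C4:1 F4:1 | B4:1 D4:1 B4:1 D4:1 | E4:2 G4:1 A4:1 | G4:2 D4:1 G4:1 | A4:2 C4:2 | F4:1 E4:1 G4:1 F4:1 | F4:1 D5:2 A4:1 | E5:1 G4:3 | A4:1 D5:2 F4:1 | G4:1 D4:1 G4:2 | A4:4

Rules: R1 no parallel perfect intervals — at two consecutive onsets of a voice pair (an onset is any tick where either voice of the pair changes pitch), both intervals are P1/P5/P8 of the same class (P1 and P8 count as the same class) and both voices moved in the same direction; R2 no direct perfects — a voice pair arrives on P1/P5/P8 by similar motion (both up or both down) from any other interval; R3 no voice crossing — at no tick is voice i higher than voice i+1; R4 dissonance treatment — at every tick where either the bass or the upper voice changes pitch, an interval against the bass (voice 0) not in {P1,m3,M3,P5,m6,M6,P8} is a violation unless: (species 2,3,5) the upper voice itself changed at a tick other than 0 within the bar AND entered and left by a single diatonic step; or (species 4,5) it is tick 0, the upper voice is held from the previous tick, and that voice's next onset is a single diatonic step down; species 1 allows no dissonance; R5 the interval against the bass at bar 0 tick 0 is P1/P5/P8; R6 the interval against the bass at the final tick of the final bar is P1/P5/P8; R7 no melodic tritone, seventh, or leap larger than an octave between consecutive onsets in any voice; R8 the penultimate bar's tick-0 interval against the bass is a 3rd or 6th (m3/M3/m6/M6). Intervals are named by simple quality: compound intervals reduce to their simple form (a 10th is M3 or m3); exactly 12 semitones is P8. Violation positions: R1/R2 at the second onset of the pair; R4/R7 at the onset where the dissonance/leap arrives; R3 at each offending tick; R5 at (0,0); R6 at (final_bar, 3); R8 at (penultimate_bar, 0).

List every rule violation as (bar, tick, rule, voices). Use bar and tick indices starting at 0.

(1, 0, R2, (0, 1))
(1, 0, R7, (1,))
(5, 0, R4, (0, 1))
(5, 1, R4, (0, 1))
(5, 3, R4, (0, 1))
(7, 0, R2, (0, 1))

bar 0: v0=A3 v1=A4 downbeat P8
bar 1: v0=B3 v1=B4 downbeat P8
bar 2: v0=C4 v1=E4 downbeat M3
bar 3: v0=B3 v1=G4 downbeat m6
bar 4: v0=A3 v1=A4 downbeat P8
bar 5: v0=B3 v1=F4 downbeat TT
bar 6: v0=D4 v1=F4 downbeat m3
bar 7: v0=E4 v1=E5 downbeat P8
bar 8: v0=D4 v1=A4 downbeat P5
bar 9: v0=B3 v1=G4 downbeat m6
bar 10: v0=A3 v1=A4 downbeat P8
  -> R2 @ bar 1 tick 0 v(0, 1): A3/F4 m6 -> B3/B4 P8 similar
  -> R7 @ bar 1 tick 0 v(1,): F4->B4 leap 6st
  -> R4 @ bar 5 tick 0 v(0, 1): B3/F4 TT untreated
  -> R4 @ bar 5 tick 1 v(0, 1): B3/E4 P4 untreated
  -> R4 @ bar 5 tick 3 v(0, 1): B3/F4 TT untreated
  -> R2 @ bar 7 tick 0 v(0, 1): D4/A4 P5 -> E4/E5 P8 similar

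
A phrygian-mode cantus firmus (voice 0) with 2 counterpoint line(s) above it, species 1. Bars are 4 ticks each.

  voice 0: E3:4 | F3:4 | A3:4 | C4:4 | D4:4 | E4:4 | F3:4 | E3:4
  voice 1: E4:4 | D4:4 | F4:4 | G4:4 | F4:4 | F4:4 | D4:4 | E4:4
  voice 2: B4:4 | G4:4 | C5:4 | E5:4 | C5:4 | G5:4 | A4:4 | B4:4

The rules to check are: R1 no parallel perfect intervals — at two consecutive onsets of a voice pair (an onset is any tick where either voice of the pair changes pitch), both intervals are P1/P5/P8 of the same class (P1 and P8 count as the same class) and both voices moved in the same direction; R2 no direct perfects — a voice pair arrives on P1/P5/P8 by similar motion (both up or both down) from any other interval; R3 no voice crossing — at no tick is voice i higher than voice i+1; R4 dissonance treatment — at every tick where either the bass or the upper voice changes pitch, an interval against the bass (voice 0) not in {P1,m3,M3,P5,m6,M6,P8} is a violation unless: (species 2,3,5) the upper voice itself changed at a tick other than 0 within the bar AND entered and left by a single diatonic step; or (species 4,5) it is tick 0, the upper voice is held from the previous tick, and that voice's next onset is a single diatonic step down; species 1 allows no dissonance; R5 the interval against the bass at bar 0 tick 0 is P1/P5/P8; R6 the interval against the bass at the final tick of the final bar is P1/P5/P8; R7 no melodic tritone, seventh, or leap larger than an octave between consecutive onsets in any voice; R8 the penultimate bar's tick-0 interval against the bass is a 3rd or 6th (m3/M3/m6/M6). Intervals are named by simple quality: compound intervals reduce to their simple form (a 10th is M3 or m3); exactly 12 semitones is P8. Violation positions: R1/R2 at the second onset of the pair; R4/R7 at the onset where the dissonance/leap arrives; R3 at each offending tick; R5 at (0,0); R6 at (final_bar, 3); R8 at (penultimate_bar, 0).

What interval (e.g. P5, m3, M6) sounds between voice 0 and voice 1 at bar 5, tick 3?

voice 0=E4 voice 1=F4 -> m2

m2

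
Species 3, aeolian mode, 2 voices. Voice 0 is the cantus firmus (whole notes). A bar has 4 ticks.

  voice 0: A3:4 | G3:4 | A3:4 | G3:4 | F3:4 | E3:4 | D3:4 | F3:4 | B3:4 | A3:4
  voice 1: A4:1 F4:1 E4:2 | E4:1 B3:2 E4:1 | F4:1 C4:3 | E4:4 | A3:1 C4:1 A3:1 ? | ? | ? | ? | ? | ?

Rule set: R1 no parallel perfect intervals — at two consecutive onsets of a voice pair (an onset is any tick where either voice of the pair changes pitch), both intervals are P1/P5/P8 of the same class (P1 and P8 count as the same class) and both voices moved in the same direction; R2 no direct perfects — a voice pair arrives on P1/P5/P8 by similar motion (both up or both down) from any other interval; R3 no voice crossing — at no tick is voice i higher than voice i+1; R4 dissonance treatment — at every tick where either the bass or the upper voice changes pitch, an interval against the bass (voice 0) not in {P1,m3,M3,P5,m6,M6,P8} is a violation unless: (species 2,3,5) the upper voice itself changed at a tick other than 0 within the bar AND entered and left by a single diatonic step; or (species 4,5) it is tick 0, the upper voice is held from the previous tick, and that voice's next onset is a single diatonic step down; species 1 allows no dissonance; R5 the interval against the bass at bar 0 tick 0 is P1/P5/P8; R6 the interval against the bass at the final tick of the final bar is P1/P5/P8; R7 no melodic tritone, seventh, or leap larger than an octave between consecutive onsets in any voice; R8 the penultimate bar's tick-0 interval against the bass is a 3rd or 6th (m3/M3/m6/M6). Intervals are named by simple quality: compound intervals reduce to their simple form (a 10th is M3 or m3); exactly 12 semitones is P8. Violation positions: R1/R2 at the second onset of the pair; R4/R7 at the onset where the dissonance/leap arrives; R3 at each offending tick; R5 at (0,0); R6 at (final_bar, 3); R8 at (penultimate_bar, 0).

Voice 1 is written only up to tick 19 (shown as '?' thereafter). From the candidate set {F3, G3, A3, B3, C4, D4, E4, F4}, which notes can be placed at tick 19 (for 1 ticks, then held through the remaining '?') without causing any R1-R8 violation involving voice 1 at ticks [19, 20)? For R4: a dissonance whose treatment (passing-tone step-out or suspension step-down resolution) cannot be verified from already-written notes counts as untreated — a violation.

F3: legal
G3: violates R4
A3: legal
B3: violates R4
C4: legal
D4: legal
E4: violates R4
F4: legal

{A3, C4, D4, F3, F4}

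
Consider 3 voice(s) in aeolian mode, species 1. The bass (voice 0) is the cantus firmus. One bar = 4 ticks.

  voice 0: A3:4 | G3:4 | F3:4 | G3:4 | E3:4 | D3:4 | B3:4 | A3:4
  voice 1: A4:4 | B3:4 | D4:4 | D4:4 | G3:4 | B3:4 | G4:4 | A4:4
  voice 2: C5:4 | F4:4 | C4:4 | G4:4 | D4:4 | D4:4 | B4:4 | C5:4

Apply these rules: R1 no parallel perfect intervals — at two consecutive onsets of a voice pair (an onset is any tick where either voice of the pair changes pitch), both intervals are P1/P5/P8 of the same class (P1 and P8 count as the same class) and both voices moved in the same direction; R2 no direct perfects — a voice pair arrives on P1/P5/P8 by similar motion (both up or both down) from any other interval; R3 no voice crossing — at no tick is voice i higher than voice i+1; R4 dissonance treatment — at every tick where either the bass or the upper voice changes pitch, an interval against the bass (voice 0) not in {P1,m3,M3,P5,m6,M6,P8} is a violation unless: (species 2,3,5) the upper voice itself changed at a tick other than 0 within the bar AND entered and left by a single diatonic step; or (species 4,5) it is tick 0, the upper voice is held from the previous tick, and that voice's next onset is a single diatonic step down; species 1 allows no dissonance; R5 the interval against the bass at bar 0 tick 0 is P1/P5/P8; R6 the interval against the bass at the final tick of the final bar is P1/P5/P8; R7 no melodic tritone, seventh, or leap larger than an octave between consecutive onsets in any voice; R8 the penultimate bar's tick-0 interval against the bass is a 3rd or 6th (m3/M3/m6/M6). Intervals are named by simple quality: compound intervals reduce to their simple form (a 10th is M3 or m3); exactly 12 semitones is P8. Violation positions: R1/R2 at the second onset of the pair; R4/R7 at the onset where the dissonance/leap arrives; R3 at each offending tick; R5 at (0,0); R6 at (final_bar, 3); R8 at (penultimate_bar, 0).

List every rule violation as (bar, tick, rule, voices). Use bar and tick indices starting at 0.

(0, 0, R5, (0, 2))
(1, 0, R4, (0, 2))
(1, 0, R7, (1,))
(2, 0, R2, (0, 2))
(2, 0, R3, (1, 2))
(2, 1, R3, (1, 2))
(2, 2, R3, (1, 2))
(2, 3, R3, (1, 2))
(3, 0, R2, (0, 2))
(4, 0, R2, (1, 2))
(4, 0, R4, (0, 2))
(6, 0, R1, (0, 2))
(6, 0, R8, (0, 2))
(7, 3, R6, (0, 2))

bar 0: v0=A3 v1=A4 v2=C5 downbeat m3
bar 1: v0=G3 v1=B3 v2=F4 downbeat m7
bar 2: v0=F3 v1=D4 v2=C4 downbeat P5
bar 3: v0=G3 v1=D4 v2=G4 downbeat P8
bar 4: v0=E3 v1=G3 v2=D4 downbeat m7
bar 5: v0=D3 v1=B3 v2=D4 downbeat P8
bar 6: v0=B3 v1=G4 v2=B4 downbeat P8
bar 7: v0=A3 v1=A4 v2=C5 downbeat m3
  -> R5 @ bar 0 tick 0 v(0, 2): opens on m3
  -> R4 @ bar 1 tick 0 v(0, 2): G3/F4 m7 untreated
  -> R7 @ bar 1 tick 0 v(1,): A4->B3 leap 10st
  -> R2 @ bar 2 tick 0 v(0, 2): G3/F4 m7 -> F3/C4 P5 similar
  -> R3 @ bar 2 tick 0 v(1, 2): D4 above C4
  -> R3 @ bar 2 tick 1 v(1, 2): D4 above C4
  -> R3 @ bar 2 tick 2 v(1, 2): D4 above C4
  -> R3 @ bar 2 tick 3 v(1, 2): D4 above C4
  -> R2 @ bar 3 tick 0 v(0, 2): F3/C4 P5 -> G3/G4 P8 similar
  -> R2 @ bar 4 tick 0 v(1, 2): D4/G4 P4 -> G3/D4 P5 similar
  -> R4 @ bar 4 tick 0 v(0, 2): E3/D4 m7 untreated
  -> R1 @ bar 6 tick 0 v(0, 2): D3/D4 P8 -> B3/B4 P8 similar
  -> R8 @ bar 6 tick 0 v(0, 2): penult P8 not 3rd/6th
  -> R6 @ bar 7 tick 3 v(0, 2): closes on m3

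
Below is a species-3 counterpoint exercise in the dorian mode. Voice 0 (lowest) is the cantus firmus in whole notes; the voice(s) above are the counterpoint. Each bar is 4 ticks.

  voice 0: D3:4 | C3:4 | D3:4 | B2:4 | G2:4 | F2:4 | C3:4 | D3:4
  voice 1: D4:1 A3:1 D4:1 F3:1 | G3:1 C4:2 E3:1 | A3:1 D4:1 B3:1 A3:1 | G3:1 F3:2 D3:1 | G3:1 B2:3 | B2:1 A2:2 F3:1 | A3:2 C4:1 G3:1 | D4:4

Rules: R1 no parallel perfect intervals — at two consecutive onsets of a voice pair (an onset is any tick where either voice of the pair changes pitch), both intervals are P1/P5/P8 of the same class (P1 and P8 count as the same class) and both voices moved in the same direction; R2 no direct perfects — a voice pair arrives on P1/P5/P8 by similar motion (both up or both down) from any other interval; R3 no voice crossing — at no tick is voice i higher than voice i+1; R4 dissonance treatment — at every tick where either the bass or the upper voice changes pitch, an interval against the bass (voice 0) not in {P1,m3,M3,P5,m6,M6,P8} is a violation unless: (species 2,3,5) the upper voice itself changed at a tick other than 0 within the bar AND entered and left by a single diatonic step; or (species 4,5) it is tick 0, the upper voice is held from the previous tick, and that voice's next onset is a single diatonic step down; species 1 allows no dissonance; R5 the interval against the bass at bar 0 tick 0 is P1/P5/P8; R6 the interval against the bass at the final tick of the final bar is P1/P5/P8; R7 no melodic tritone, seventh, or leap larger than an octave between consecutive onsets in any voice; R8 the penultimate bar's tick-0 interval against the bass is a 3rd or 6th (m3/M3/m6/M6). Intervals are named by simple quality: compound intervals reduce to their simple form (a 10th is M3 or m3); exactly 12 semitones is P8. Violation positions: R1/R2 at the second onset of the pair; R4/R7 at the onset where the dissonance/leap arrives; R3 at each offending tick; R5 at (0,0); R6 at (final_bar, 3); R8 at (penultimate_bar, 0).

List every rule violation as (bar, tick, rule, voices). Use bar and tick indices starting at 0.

(2, 0, R2, (0, 1))
(3, 1, R4, (0, 1))
(5, 0, R4, (0, 1))
(7, 0, R2, (0, 1))

bar 0: v0=D3 v1=D4 downbeat P8
bar 1: v0=C3 v1=G3 downbeat P5
bar 2: v0=D3 v1=A3 downbeat P5
bar 3: v0=B2 v1=G3 downbeat m6
bar 4: v0=G2 v1=G3 downbeat P8
bar 5: v0=F2 v1=B2 downbeat TT
bar 6: v0=C3 v1=A3 downbeat M6
bar 7: v0=D3 v1=D4 downbeat P8
  -> R2 @ bar 2 tick 0 v(0, 1): C3/E3 M3 -> D3/A3 P5 similar
  -> R4 @ bar 3 tick 1 v(0, 1): B2/F3 TT untreated
  -> R4 @ bar 5 tick 0 v(0, 1): F2/B2 TT untreated
  -> R2 @ bar 7 tick 0 v(0, 1): C3/G3 P5 -> D3/D4 P8 similar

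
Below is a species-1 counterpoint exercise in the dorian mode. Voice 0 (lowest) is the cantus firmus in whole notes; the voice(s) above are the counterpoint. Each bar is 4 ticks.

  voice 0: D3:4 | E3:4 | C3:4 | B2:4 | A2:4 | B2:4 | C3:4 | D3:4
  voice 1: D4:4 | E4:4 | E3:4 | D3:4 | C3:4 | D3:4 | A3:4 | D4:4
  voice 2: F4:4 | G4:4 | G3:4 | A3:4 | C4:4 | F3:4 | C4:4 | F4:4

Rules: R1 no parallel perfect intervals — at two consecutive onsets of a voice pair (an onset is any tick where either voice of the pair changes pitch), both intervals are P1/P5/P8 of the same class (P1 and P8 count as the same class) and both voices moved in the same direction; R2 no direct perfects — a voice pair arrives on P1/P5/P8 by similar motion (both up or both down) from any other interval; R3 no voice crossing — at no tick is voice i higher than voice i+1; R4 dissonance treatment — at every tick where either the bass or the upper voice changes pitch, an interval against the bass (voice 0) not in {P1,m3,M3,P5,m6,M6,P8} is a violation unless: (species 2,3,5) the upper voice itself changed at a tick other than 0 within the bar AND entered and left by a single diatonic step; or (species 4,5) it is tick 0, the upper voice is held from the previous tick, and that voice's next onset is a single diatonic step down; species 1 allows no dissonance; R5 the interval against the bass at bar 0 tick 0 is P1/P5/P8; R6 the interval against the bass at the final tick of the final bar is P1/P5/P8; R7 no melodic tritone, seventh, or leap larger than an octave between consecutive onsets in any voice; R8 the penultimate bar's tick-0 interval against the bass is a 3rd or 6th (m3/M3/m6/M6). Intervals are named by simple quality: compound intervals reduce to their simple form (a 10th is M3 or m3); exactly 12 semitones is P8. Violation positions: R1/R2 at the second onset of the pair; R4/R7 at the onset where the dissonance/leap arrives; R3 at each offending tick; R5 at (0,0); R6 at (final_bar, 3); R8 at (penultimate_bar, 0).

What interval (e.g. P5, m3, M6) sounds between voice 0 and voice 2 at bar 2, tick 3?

P5

voice 0=C3 voice 2=G3 -> P5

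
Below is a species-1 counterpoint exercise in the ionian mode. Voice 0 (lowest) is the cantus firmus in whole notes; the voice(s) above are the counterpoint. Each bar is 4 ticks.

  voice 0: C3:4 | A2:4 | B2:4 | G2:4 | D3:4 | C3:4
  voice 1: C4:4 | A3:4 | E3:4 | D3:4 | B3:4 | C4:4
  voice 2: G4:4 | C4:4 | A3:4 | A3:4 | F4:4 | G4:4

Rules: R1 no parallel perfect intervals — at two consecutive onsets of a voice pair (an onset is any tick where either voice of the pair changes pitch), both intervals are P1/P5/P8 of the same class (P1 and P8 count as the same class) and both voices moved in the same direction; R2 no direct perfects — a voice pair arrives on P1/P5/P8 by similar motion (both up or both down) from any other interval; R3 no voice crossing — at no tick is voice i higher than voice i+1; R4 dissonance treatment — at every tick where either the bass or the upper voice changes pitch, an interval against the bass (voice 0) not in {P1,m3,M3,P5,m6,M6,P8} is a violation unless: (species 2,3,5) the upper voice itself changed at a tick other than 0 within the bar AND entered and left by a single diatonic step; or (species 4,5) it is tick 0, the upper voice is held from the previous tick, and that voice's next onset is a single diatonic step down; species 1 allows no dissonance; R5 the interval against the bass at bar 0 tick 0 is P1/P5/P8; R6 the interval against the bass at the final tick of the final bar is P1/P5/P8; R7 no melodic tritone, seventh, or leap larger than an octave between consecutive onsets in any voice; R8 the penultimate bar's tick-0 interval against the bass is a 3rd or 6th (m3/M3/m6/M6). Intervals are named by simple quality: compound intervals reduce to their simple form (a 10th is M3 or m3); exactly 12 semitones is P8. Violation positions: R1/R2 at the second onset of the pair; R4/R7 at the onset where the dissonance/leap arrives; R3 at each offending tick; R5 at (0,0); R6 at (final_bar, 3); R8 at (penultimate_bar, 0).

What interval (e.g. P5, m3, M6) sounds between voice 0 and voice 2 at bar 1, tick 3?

voice 0=A2 voice 2=C4 -> m3

m3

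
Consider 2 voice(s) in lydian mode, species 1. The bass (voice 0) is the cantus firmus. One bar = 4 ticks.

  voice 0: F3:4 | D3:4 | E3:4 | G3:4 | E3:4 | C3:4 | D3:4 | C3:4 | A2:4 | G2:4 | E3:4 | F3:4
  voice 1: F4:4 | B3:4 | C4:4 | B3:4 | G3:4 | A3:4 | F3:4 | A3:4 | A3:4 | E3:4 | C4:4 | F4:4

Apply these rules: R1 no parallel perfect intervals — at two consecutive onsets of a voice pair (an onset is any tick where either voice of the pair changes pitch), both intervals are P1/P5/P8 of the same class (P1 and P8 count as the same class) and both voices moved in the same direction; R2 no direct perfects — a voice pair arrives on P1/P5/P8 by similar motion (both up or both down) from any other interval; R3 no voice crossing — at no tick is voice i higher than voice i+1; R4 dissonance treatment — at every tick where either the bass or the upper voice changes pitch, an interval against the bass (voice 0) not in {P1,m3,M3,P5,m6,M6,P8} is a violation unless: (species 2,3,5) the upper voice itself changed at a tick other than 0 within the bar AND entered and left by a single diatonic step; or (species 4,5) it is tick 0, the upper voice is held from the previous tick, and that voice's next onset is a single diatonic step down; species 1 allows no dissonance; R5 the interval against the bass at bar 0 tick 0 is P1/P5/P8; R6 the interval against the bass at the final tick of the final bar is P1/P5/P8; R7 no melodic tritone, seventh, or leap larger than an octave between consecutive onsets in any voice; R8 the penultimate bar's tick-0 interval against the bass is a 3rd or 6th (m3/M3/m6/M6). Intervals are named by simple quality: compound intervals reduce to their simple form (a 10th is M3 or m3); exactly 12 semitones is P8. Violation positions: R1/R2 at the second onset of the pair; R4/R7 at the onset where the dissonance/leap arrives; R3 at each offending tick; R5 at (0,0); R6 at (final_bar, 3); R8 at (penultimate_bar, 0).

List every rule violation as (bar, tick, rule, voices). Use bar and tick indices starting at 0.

(1, 0, R7, (1,))
(11, 0, R2, (0, 1))

bar 0: v0=F3 v1=F4 downbeat P8
bar 1: v0=D3 v1=B3 downbeat M6
bar 2: v0=E3 v1=C4 downbeat m6
bar 3: v0=G3 v1=B3 downbeat M3
bar 4: v0=E3 v1=G3 downbeat m3
bar 5: v0=C3 v1=A3 downbeat M6
bar 6: v0=D3 v1=F3 downbeat m3
bar 7: v0=C3 v1=A3 downbeat M6
bar 8: v0=A2 v1=A3 downbeat P8
bar 9: v0=G2 v1=E3 downbeat M6
bar 10: v0=E3 v1=C4 downbeat m6
bar 11: v0=F3 v1=F4 downbeat P8
  -> R7 @ bar 1 tick 0 v(1,): F4->B3 leap 6st
  -> R2 @ bar 11 tick 0 v(0, 1): E3/C4 m6 -> F3/F4 P8 similar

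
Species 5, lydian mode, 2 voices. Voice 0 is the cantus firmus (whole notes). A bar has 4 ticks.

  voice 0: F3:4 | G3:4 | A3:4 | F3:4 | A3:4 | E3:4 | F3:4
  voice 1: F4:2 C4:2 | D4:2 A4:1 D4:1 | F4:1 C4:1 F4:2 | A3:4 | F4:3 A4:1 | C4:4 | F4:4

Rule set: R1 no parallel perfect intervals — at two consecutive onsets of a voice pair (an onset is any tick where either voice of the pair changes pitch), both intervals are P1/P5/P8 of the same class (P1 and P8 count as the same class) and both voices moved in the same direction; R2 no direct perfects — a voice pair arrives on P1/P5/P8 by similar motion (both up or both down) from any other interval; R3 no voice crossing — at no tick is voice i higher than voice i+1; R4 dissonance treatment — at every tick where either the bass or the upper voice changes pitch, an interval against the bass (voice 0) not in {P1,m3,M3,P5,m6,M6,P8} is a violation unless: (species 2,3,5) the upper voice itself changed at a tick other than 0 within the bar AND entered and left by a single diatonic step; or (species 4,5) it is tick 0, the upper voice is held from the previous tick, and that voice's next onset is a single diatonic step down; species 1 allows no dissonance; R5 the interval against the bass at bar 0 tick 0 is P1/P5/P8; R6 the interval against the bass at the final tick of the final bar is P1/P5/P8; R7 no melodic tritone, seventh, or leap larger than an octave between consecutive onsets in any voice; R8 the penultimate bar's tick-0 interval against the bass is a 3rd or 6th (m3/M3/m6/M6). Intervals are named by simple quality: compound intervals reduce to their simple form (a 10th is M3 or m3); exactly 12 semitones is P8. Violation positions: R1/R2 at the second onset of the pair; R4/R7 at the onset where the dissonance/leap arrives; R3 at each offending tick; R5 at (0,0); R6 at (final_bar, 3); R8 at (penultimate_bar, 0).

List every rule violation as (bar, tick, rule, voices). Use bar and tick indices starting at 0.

bar 0: v0=F3 v1=F4 downbeat P8
bar 1: v0=G3 v1=D4 downbeat P5
bar 2: v0=A3 v1=F4 downbeat m6
bar 3: v0=F3 v1=A3 downbeat M3
bar 4: v0=A3 v1=F4 downbeat m6
bar 5: v0=E3 v1=C4 downbeat m6
bar 6: v0=F3 v1=F4 downbeat P8
  -> R1 @ bar 1 tick 0 v(0, 1): F3/C4 P5 -> G3/D4 P5 similar
  -> R4 @ bar 1 tick 2 v(0, 1): G3/A4 M2 untreated
  -> R2 @ bar 6 tick 0 v(0, 1): E3/C4 m6 -> F3/F4 P8 similar

(1, 0, R1, (0, 1))
(1, 2, R4, (0, 1))
(6, 0, R2, (0, 1))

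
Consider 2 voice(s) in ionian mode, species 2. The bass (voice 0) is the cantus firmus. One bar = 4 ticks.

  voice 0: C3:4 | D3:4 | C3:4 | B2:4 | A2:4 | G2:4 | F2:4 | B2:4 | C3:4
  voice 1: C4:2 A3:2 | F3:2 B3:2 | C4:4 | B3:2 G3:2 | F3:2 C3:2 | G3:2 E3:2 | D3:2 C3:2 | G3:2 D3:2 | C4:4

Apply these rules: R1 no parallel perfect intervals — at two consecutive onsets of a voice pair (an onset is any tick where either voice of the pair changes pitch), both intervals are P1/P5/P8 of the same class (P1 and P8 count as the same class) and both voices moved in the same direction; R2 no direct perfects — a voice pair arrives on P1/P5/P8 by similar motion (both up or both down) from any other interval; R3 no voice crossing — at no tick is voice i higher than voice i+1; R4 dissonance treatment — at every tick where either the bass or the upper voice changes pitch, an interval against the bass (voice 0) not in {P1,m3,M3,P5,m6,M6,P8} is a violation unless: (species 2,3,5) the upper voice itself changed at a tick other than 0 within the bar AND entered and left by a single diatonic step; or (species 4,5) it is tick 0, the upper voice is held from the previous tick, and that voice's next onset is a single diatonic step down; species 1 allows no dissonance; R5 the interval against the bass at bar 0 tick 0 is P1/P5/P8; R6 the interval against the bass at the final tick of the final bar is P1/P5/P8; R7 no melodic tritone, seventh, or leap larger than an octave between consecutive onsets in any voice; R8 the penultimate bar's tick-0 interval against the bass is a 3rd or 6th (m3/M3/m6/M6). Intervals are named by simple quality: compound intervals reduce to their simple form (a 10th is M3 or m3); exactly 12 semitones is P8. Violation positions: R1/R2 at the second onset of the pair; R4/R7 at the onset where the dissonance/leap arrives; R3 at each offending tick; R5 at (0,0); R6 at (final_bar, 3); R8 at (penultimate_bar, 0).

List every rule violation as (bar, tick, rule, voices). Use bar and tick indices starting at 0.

bar 0: v0=C3 v1=C4 downbeat P8
bar 1: v0=D3 v1=F3 downbeat m3
bar 2: v0=C3 v1=C4 downbeat P8
bar 3: v0=B2 v1=B3 downbeat P8
bar 4: v0=A2 v1=F3 downbeat m6
bar 5: v0=G2 v1=G3 downbeat P8
bar 6: v0=F2 v1=D3 downbeat M6
bar 7: v0=B2 v1=G3 downbeat m6
bar 8: v0=C3 v1=C4 downbeat P8
  -> R7 @ bar 1 tick 2 v(1,): F3->B3 leap 6st
  -> R1 @ bar 3 tick 0 v(0, 1): C3/C4 P8 -> B2/B3 P8 similar
  -> R7 @ bar 7 tick 0 v(0,): F2->B2 leap 6st
  -> R2 @ bar 8 tick 0 v(0, 1): B2/D3 m3 -> C3/C4 P8 similar
  -> R7 @ bar 8 tick 0 v(1,): D3->C4 leap 10st

(1, 2, R7, (1,))
(3, 0, R1, (0, 1))
(7, 0, R7, (0,))
(8, 0, R2, (0, 1))
(8, 0, R7, (1,))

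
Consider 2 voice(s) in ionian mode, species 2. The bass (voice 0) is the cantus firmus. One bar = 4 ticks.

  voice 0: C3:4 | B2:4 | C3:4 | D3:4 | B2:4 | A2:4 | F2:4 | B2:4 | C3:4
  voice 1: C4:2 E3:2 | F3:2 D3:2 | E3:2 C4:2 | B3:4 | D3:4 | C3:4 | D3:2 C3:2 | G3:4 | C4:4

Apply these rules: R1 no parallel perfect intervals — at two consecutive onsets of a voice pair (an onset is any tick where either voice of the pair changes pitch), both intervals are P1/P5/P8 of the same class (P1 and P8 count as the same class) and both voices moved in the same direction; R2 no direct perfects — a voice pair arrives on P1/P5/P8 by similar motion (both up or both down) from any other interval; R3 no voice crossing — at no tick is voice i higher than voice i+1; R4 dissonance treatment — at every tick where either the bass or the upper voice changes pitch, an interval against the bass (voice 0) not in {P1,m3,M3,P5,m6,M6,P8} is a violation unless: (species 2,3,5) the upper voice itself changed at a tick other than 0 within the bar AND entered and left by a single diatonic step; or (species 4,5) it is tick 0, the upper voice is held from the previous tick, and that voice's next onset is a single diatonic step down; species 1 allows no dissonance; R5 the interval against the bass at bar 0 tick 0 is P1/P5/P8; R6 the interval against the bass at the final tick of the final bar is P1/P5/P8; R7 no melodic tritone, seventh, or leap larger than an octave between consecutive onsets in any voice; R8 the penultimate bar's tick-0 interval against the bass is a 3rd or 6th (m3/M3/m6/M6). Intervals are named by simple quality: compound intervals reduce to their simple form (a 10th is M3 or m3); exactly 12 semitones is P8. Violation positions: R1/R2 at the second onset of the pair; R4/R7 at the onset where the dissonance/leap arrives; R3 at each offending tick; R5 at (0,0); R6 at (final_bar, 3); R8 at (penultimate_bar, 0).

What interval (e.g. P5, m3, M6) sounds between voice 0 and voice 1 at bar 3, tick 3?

voice 0=D3 voice 1=B3 -> M6

M6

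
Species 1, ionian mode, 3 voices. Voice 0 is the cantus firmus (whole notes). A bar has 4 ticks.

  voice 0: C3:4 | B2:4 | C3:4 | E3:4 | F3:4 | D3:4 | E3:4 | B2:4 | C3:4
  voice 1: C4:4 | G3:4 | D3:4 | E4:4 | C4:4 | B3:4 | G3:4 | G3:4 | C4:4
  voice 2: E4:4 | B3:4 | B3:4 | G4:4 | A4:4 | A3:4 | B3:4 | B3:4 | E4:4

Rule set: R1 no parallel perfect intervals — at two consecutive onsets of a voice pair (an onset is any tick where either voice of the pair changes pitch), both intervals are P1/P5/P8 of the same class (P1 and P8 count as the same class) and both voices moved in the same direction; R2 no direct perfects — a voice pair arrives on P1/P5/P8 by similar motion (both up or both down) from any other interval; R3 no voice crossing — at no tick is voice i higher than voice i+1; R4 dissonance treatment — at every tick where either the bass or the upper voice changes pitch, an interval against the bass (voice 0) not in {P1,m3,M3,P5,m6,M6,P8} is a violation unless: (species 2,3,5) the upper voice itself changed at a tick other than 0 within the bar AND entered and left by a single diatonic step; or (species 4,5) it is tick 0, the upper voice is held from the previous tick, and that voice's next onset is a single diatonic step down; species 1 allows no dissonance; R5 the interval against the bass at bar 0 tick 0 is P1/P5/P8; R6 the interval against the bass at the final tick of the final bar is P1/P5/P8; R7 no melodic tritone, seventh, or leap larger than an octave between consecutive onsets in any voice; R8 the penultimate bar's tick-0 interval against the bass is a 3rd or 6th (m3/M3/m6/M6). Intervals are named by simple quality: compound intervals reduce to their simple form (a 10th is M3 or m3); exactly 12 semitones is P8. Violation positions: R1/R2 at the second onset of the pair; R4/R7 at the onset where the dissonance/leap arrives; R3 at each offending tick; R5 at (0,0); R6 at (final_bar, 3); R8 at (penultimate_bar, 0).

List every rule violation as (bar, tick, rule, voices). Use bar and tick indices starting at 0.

(0, 0, R5, (0, 2))
(1, 0, R2, (0, 2))
(2, 0, R4, (0, 1))
(2, 0, R4, (0, 2))
(3, 0, R2, (0, 1))
(3, 0, R7, (1,))
(5, 0, R2, (0, 2))
(5, 0, R3, (1, 2))
(5, 1, R3, (1, 2))
(5, 2, R3, (1, 2))
(5, 3, R3, (1, 2))
(6, 0, R1, (0, 2))
(7, 0, R8, (0, 2))
(8, 0, R2, (0, 1))
(8, 3, R6, (0, 2))

bar 0: v0=C3 v1=C4 v2=E4 downbeat M3
bar 1: v0=B2 v1=G3 v2=B3 downbeat P8
bar 2: v0=C3 v1=D3 v2=B3 downbeat M7
bar 3: v0=E3 v1=E4 v2=G4 downbeat m3
bar 4: v0=F3 v1=C4 v2=A4 downbeat M3
bar 5: v0=D3 v1=B3 v2=A3 downbeat P5
bar 6: v0=E3 v1=G3 v2=B3 downbeat P5
bar 7: v0=B2 v1=G3 v2=B3 downbeat P8
bar 8: v0=C3 v1=C4 v2=E4 downbeat M3
  -> R5 @ bar 0 tick 0 v(0, 2): opens on M3
  -> R2 @ bar 1 tick 0 v(0, 2): C3/E4 M3 -> B2/B3 P8 similar
  -> R4 @ bar 2 tick 0 v(0, 1): C3/D3 M2 untreated
  -> R4 @ bar 2 tick 0 v(0, 2): C3/B3 M7 untreated
  -> R2 @ bar 3 tick 0 v(0, 1): C3/D3 M2 -> E3/E4 P8 similar
  -> R7 @ bar 3 tick 0 v(1,): D3->E4 leap 14st
  -> R2 @ bar 5 tick 0 v(0, 2): F3/A4 M3 -> D3/A3 P5 similar
  -> R3 @ bar 5 tick 0 v(1, 2): B3 above A3
  -> R3 @ bar 5 tick 1 v(1, 2): B3 above A3
  -> R3 @ bar 5 tick 2 v(1, 2): B3 above A3
  -> R3 @ bar 5 tick 3 v(1, 2): B3 above A3
  -> R1 @ bar 6 tick 0 v(0, 2): D3/A3 P5 -> E3/B3 P5 similar
  -> R8 @ bar 7 tick 0 v(0, 2): penult P8 not 3rd/6th
  -> R2 @ bar 8 tick 0 v(0, 1): B2/G3 m6 -> C3/C4 P8 similar
  -> R6 @ bar 8 tick 3 v(0, 2): closes on M3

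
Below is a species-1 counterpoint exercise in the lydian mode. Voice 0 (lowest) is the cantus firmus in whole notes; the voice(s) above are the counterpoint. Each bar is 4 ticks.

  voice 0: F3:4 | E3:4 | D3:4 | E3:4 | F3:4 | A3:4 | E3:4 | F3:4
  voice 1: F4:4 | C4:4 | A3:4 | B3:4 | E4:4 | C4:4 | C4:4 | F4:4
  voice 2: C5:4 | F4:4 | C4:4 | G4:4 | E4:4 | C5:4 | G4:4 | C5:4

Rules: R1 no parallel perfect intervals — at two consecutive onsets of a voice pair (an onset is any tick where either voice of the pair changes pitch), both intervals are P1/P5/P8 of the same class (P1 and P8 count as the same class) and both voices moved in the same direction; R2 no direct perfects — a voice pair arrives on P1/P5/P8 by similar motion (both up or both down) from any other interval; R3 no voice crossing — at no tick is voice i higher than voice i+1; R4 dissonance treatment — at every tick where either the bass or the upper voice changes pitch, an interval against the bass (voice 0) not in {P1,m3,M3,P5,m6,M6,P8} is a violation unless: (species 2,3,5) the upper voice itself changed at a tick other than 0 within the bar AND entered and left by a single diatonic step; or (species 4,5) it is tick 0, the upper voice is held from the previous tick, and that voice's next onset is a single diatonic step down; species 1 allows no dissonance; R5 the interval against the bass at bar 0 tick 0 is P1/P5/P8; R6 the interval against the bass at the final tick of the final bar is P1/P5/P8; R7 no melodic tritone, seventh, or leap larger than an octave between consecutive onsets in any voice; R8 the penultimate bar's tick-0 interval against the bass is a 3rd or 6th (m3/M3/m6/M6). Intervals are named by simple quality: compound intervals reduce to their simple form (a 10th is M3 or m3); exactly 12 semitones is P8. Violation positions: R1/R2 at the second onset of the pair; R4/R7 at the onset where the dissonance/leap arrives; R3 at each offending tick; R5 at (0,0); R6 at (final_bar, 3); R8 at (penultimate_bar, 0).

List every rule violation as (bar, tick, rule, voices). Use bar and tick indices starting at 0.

bar 0: v0=F3 v1=F4 v2=C5 downbeat P5
bar 1: v0=E3 v1=C4 v2=F4 downbeat m2
bar 2: v0=D3 v1=A3 v2=C4 downbeat m7
bar 3: v0=E3 v1=B3 v2=G4 downbeat m3
bar 4: v0=F3 v1=E4 v2=E4 downbeat M7
bar 5: v0=A3 v1=C4 v2=C5 downbeat m3
bar 6: v0=E3 v1=C4 v2=G4 downbeat m3
bar 7: v0=F3 v1=F4 v2=C5 downbeat P5
  -> R4 @ bar 1 tick 0 v(0, 2): E3/F4 m2 untreated
  -> R2 @ bar 2 tick 0 v(0, 1): E3/C4 m6 -> D3/A3 P5 similar
  -> R4 @ bar 2 tick 0 v(0, 2): D3/C4 m7 untreated
  -> R1 @ bar 3 tick 0 v(0, 1): D3/A3 P5 -> E3/B3 P5 similar
  -> R4 @ bar 4 tick 0 v(0, 1): F3/E4 M7 untreated
  -> R4 @ bar 4 tick 0 v(0, 2): F3/E4 M7 untreated
  -> R1 @ bar 7 tick 0 v(1, 2): C4/G4 P5 -> F4/C5 P5 similar
  -> R2 @ bar 7 tick 0 v(0, 1): E3/C4 m6 -> F3/F4 P8 similar
  -> R2 @ bar 7 tick 0 v(0, 2): E3/G4 m3 -> F3/C5 P5 similar

(1, 0, R4, (0, 2))
(2, 0, R2, (0, 1))
(2, 0, R4, (0, 2))
(3, 0, R1, (0, 1))
(4, 0, R4, (0, 1))
(4, 0, R4, (0, 2))
(7, 0, R1, (1, 2))
(7, 0, R2, (0, 1))
(7, 0, R2, (0, 2))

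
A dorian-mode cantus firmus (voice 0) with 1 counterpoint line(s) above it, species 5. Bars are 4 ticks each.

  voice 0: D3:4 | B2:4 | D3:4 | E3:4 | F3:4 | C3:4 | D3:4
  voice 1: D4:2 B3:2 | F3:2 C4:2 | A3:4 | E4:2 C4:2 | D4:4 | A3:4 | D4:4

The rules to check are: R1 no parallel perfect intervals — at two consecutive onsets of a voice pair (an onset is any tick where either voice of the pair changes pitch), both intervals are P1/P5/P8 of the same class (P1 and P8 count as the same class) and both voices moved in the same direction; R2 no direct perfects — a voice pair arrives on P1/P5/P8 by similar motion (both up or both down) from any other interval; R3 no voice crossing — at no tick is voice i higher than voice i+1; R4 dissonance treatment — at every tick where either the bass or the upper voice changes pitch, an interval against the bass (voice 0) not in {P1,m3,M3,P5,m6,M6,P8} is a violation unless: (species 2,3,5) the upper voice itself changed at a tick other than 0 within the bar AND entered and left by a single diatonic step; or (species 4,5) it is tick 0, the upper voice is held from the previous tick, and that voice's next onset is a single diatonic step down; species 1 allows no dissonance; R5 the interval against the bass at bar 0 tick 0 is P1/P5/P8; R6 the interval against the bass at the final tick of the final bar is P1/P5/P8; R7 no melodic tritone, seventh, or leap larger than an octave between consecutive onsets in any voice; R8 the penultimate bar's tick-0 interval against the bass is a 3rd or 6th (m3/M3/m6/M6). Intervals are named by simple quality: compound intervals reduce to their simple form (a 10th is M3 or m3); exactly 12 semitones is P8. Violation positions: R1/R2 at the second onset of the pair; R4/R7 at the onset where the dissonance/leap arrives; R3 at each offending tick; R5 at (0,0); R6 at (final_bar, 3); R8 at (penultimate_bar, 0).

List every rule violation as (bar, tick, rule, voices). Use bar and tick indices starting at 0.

bar 0: v0=D3 v1=D4 downbeat P8
bar 1: v0=B2 v1=F3 downbeat TT
bar 2: v0=D3 v1=A3 downbeat P5
bar 3: v0=E3 v1=E4 downbeat P8
bar 4: v0=F3 v1=D4 downbeat M6
bar 5: v0=C3 v1=A3 downbeat M6
bar 6: v0=D3 v1=D4 downbeat P8
  -> R4 @ bar 1 tick 0 v(0, 1): B2/F3 TT untreated
  -> R7 @ bar 1 tick 0 v(1,): B3->F3 leap 6st
  -> R4 @ bar 1 tick 2 v(0, 1): B2/C4 m2 untreated
  -> R2 @ bar 3 tick 0 v(0, 1): D3/A3 P5 -> E3/E4 P8 similar
  -> R2 @ bar 6 tick 0 v(0, 1): C3/A3 M6 -> D3/D4 P8 similar

(1, 0, R4, (0, 1))
(1, 0, R7, (1,))
(1, 2, R4, (0, 1))
(3, 0, R2, (0, 1))
(6, 0, R2, (0, 1))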